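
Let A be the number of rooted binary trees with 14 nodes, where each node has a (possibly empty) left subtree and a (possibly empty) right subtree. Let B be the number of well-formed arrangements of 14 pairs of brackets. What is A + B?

Binary trees (left/right distinguished) on n nodes are counted by C_n; here n = 14. So A = C_14 = 2674440.
With 14 pairs the number of balanced bracket strings is the Catalan number C_14. So B = C_14 = 2674440.
A + B = 2674440 + 2674440 = 5348880.

5348880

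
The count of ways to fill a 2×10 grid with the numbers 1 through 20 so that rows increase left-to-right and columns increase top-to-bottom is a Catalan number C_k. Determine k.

10

By the hook-length formula (or a Dyck-path bijection), SYT of shape 2×10 number C_10.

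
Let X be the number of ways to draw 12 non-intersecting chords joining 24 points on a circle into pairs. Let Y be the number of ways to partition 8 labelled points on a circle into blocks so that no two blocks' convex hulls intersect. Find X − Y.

Non-crossing perfect matchings of 2n points on a circle are counted by C_n; with 24 points, n = 12. So X = C_12 = 208012.
The non-crossing partitions of [8] form a lattice of size C_8. So Y = C_8 = 1430.
X − Y = 208012 − 1430 = 206582.

206582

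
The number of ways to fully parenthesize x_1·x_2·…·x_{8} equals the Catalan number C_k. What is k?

Ways to associate a product of 8 factors correspond to binary trees on 8 leaves, so the count is C_7.

7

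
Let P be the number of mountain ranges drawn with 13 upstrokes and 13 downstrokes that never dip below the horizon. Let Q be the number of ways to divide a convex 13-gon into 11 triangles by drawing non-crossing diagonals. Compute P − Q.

Paths of 13 up- and 13 down-steps that never dip below the axis are Dyck paths; their count is C_13. So P = C_13 = 742900.
Triangulations of a convex m-gon are counted by C_{m−2}; with m = 13 this is C_11. So Q = C_11 = 58786.
P − Q = 742900 − 58786 = 684114.

684114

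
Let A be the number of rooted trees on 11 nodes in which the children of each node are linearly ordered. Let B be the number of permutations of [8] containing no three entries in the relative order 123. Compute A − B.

Rooted ordered (plane) trees on m nodes have m−1 edges and are counted by C_{m−1}; m = 11 gives C_10. So A = C_10 = 16796.
Permutations of [n] avoiding any single length-3 pattern are counted by C_n; here n = 8. So B = C_8 = 1430.
A − B = 16796 − 1430 = 15366.

15366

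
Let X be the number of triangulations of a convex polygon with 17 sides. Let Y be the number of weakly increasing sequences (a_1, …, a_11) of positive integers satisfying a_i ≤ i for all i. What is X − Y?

The number of triangulations of a 17-gon is the Catalan number C_15 (index = sides − 2). So X = C_15 = 9694845.
Such sub-staircase sequences of length n are counted by C_n; here n = 11. So Y = C_11 = 58786.
X − Y = 9694845 − 58786 = 9636059.

9636059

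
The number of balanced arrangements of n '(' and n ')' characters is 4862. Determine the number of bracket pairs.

Balanced strings of n bracket-pairs are counted by C_n. The Catalan number equal to 4862 is C_9.

9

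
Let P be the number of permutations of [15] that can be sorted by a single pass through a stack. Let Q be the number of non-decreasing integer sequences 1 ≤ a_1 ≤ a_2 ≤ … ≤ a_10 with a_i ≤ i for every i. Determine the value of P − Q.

By Knuth's characterisation, the stack-sortable permutations of length 15 are the 231-avoiders, numbering C_15. So P = C_15 = 9694845.
Weakly increasing sequences with a_i ≤ i biject with Dyck paths of semilength 10, so there are C_10. So Q = C_10 = 16796.
P − Q = 9694845 − 16796 = 9678049.

9678049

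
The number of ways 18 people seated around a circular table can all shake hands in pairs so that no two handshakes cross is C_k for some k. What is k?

9

With 18 = 2·9 people, non-crossing handshake pairings are non-crossing perfect matchings on a circle, counted by C_9.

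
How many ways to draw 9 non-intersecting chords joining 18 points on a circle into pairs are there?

Pairing 18 circle points by 9 non-crossing chords gives C_9 matchings.
C_9 = C(18,9)/10 = 48620/10 = 4862.

4862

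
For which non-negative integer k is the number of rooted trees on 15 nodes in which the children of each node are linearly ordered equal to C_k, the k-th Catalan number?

Rooted ordered (plane) trees on m nodes have m−1 edges and are counted by C_{m−1}; m = 15 gives C_14.

14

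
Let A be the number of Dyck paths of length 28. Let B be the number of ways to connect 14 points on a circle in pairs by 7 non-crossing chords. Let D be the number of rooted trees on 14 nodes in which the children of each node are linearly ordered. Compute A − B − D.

1931111

Paths of 14 up- and 14 down-steps that never dip below the axis are Dyck paths; their count is C_14. So A = C_14 = 2674440.
Non-crossing perfect matchings of 2n points on a circle are counted by C_n; with 14 points, n = 7. So B = C_7 = 429.
A rooted plane tree on 14 nodes has 13 edges, and such trees are counted by C_13. So D = C_13 = 742900.
A − B − D = 2674440 − 429 − 742900 = 1931111.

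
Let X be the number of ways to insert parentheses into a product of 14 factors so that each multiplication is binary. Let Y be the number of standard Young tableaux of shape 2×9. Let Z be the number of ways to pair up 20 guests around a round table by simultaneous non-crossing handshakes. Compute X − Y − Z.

721242

Bracketing 14 factors into binary products is counted by C_{14−1} = C_13. So X = C_13 = 742900.
By the hook-length formula (or a Dyck-path bijection), SYT of shape 2×9 number C_9. So Y = C_9 = 4862.
With 20 = 2·10 people, non-crossing handshake pairings are non-crossing perfect matchings on a circle, counted by C_10. So Z = C_10 = 16796.
X − Y − Z = 742900 − 4862 − 16796 = 721242.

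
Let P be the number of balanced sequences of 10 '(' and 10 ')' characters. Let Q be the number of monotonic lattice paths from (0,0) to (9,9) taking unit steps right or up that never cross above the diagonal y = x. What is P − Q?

11934

A balanced arrangement of 10 bracket pairs is a Dyck word of semilength 10, so the count is C_10. So P = C_10 = 16796.
Sub-diagonal monotone paths from (0,0) to (9,9) biject with Dyck paths of semilength 9, giving C_9. So Q = C_9 = 4862.
P − Q = 16796 − 4862 = 11934.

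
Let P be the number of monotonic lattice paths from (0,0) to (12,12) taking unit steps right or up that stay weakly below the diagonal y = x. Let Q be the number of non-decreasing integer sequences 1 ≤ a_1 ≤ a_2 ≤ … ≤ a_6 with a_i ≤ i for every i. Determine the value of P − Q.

Monotone paths in an n×n grid that stay weakly below the diagonal are counted by C_n; here n = 12. So P = C_12 = 208012.
Such sub-staircase sequences of length n are counted by C_n; here n = 6. So Q = C_6 = 132.
P − Q = 208012 − 132 = 207880.

207880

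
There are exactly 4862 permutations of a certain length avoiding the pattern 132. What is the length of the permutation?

9

Permutations of [n] avoiding a fixed length-3 pattern are counted by C_n, and C_9 = 4862.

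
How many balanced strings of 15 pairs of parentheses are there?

With 15 pairs the number of balanced bracket strings is the Catalan number C_15.
C_15 = C_14 · 2(2·14+1)/(14+2) = 2674440 · 58/16 = 9694845.

9694845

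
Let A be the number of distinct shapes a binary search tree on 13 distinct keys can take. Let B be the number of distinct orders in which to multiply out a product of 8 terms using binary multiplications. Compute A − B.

Rooted binary trees with 13 nodes (each child slot possibly empty) number C_13. So A = C_13 = 742900.
Parenthesizations of m factors correspond to full binary trees with m leaves, counted by C_{m−1}; m = 8 gives C_7. So B = C_7 = 429.
A − B = 742900 − 429 = 742471.

742471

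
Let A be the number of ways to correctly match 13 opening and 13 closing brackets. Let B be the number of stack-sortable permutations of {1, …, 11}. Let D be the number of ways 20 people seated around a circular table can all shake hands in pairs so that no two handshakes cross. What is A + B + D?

818482

A balanced arrangement of 13 bracket pairs is a Dyck word of semilength 13, so the count is C_13. So A = C_13 = 742900.
By Knuth's characterisation, the stack-sortable permutations of length 11 are the 231-avoiders, numbering C_11. So B = C_11 = 58786.
Non-crossing handshake pairings of 2n people are counted by C_n; 20 people gives n = 10. So D = C_10 = 16796.
A + B + D = 742900 + 58786 + 16796 = 818482.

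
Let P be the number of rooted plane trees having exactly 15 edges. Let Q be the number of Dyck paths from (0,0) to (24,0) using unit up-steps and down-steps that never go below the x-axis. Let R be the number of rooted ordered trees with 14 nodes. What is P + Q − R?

A rooted plane tree with 15 edges has 16 nodes, and the count is C_15. So P = C_15 = 9694845.
Paths of 12 up- and 12 down-steps that never dip below the axis are Dyck paths; their count is C_12. So Q = C_12 = 208012.
A rooted plane tree on 14 nodes has 13 edges, and such trees are counted by C_13. So R = C_13 = 742900.
P + Q − R = 9694845 + 208012 − 742900 = 9159957.

9159957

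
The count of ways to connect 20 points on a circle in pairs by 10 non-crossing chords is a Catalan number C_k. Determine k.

Non-crossing perfect matchings of 2n points on a circle are counted by C_n; with 20 points, n = 10.

10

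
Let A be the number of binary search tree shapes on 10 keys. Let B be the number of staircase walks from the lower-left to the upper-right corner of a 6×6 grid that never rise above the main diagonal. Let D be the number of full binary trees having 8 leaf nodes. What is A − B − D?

16235

There are C_n binary search tree shapes on n keys; with n = 10 that is C_10. So A = C_10 = 16796.
Sub-diagonal monotone paths from (0,0) to (6,6) biject with Dyck paths of semilength 6, giving C_6. So B = C_6 = 132.
A full binary tree with L leaves has L−1 internal nodes and is counted by C_{L−1}; L = 8 gives C_7. So D = C_7 = 429.
A − B − D = 16796 − 132 − 429 = 16235.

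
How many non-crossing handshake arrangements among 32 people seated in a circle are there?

35357670

Non-crossing handshake pairings of 2n people are counted by C_n; 32 people gives n = 16.
C_16 = 35357670.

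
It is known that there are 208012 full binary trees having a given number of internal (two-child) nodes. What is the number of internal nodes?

12

Full binary trees with n internal nodes are counted by C_n; 208012 = C_12.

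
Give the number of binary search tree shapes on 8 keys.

1430

Binary trees (left/right distinguished) on n nodes are counted by C_n; here n = 8.
C_8 = C(16,8)/9 = 12870/9 = 1430.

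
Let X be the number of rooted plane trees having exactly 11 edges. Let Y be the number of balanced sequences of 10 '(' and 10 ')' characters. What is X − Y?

A rooted plane tree with 11 edges has 12 nodes, and the count is C_11. So X = C_11 = 58786.
With 10 pairs the number of balanced bracket strings is the Catalan number C_10. So Y = C_10 = 16796.
X − Y = 58786 − 16796 = 41990.

41990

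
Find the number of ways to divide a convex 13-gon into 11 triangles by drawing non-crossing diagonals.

58786

Triangulations of a convex m-gon are counted by C_{m−2}; with m = 13 this is C_11.
C_11 = C(22,11)/12 = 705432/12 = 58786.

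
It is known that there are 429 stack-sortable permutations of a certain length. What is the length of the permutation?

Stack-sortable permutations of [n] are counted by C_n. The Catalan number equal to 429 is C_7.

7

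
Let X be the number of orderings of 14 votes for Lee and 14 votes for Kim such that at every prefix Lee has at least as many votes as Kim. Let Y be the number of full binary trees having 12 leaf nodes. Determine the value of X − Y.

Ballot sequences with n votes each where one side never trails are Dyck words, counted by C_n; here n = 14. So X = C_14 = 2674440.
Full binary trees with 12 leaves have 12−1 = 11 internal nodes, so there are C_11 of them. So Y = C_11 = 58786.
X − Y = 2674440 − 58786 = 2615654.

2615654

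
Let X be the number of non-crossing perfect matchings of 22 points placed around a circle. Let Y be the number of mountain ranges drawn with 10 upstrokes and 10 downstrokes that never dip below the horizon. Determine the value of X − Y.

41990

Non-crossing perfect matchings of 2n points on a circle are counted by C_n; with 22 points, n = 11. So X = C_11 = 58786.
A Dyck path with 10 up-steps and 10 down-steps has semilength 10, so there are C_10 of them. So Y = C_10 = 16796.
X − Y = 58786 − 16796 = 41990.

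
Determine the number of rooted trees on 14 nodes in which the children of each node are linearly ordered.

742900

Rooted ordered (plane) trees on m nodes have m−1 edges and are counted by C_{m−1}; m = 14 gives C_13.
C_13 = C(26,13)/14 = 10400600/14 = 742900.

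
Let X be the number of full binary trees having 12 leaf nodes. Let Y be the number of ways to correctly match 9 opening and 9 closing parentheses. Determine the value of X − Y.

A full binary tree with L leaves has L−1 internal nodes and is counted by C_{L−1}; L = 12 gives C_11. So X = C_11 = 58786.
With 9 pairs the number of balanced bracket strings is the Catalan number C_9. So Y = C_9 = 4862.
X − Y = 58786 − 4862 = 53924.

53924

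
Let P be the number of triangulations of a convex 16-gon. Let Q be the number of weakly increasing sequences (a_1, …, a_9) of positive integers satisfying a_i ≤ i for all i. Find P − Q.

2669578

The number of triangulations of a 16-gon is the Catalan number C_14 (index = sides − 2). So P = C_14 = 2674440.
Such sub-staircase sequences of length n are counted by C_n; here n = 9. So Q = C_9 = 4862.
P − Q = 2674440 − 4862 = 2669578.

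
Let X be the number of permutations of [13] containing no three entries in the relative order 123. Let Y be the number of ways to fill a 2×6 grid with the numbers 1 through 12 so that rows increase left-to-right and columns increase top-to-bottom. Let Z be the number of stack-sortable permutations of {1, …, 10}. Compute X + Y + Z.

759828

For any fixed pattern of length 3, the pattern-avoiding permutations of [13] number C_13. So X = C_13 = 742900.
By the hook-length formula (or a Dyck-path bijection), SYT of shape 2×6 number C_6. So Y = C_6 = 132.
Stack-sortable permutations are exactly the 231-avoiding ones, counted by C_n; here n = 10. So Z = C_10 = 16796.
X + Y + Z = 742900 + 132 + 16796 = 759828.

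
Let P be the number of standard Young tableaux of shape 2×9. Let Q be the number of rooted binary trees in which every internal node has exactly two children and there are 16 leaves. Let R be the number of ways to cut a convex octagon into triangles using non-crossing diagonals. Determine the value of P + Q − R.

9699575

Standard Young tableaux of shape 2×n are counted by C_n; here n = 9. So P = C_9 = 4862.
A full binary tree with L leaves has L−1 internal nodes and is counted by C_{L−1}; L = 16 gives C_15. So Q = C_15 = 9694845.
A convex 8-gon is triangulated into 6 triangles, and the number of such triangulations is the Catalan number C_{8−2} = C_6. So R = C_6 = 132.
P + Q − R = 4862 + 9694845 − 132 = 9699575.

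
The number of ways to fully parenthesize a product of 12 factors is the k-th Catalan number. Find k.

11

Parenthesizations of m factors correspond to full binary trees with m leaves, counted by C_{m−1}; m = 12 gives C_11.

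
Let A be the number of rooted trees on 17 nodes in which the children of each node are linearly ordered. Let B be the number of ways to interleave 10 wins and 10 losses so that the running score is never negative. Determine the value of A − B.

A rooted plane tree on 17 nodes has 16 edges, and such trees are counted by C_16. So A = C_16 = 35357670.
Ballot sequences with n votes each where one side never trails are Dyck words, counted by C_n; here n = 10. So B = C_10 = 16796.
A − B = 35357670 − 16796 = 35340874.

35340874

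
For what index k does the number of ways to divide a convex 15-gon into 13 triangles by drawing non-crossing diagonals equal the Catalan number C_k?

13

A convex 15-gon is triangulated into 13 triangles, and the number of such triangulations is the Catalan number C_{15−2} = C_13.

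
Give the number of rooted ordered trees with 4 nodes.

5

A rooted plane tree on 4 nodes has 3 edges, and such trees are counted by C_3.
C_3 = 5.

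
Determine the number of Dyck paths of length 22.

58786

Dyck paths of semilength n (length 2n) are counted by C_n; here n = 11.
C_11 = C(22,11)/12 = 705432/12 = 58786.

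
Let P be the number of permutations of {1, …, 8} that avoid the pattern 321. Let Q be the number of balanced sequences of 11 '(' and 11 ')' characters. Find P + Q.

60216

Permutations of [n] avoiding any single length-3 pattern are counted by C_n; here n = 8. So P = C_8 = 1430.
Balanced strings of n pairs of brackets are counted by C_n; here n = 11. So Q = C_11 = 58786.
P + Q = 1430 + 58786 = 60216.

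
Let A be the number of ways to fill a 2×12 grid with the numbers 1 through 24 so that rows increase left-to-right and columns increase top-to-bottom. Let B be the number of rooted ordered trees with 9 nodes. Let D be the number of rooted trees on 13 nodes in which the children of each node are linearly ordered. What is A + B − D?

By the hook-length formula (or a Dyck-path bijection), SYT of shape 2×12 number C_12. So A = C_12 = 208012.
Rooted ordered (plane) trees on m nodes have m−1 edges and are counted by C_{m−1}; m = 9 gives C_8. So B = C_8 = 1430.
A rooted plane tree on 13 nodes has 12 edges, and such trees are counted by C_12. So D = C_12 = 208012.
A + B − D = 208012 + 1430 − 208012 = 1430.

1430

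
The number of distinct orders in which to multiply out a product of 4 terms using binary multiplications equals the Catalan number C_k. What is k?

Ways to associate a product of 4 factors correspond to binary trees on 4 leaves, so the count is C_3.

3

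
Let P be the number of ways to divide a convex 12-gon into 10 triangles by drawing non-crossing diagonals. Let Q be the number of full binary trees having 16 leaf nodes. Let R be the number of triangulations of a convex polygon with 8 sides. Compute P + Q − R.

A convex 12-gon is triangulated into 10 triangles, and the number of such triangulations is the Catalan number C_{12−2} = C_10. So P = C_10 = 16796.
A full binary tree with L leaves has L−1 internal nodes and is counted by C_{L−1}; L = 16 gives C_15. So Q = C_15 = 9694845.
A convex 8-gon is triangulated into 6 triangles, and the number of such triangulations is the Catalan number C_{8−2} = C_6. So R = C_6 = 132.
P + Q − R = 16796 + 9694845 − 132 = 9711509.

9711509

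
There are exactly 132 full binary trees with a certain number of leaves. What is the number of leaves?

Full binary trees with L leaves are counted by C_{L−1}; 132 = C_6.
So the index is 6, and the number of leaves is 6 + 1 = 7.

7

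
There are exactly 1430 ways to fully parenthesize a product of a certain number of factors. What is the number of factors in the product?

Parenthesizations of m factors are counted by C_{m−1}. Since C_8 = 1430, the index is 8.
So the index is 8, and the number of factors is 8 + 1 = 9.

9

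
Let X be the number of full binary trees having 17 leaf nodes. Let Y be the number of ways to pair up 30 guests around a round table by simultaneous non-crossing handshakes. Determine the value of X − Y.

25662825

Full binary trees with 17 leaves have 17−1 = 16 internal nodes, so there are C_16 of them. So X = C_16 = 35357670.
With 30 = 2·15 people, non-crossing handshake pairings are non-crossing perfect matchings on a circle, counted by C_15. So Y = C_15 = 9694845.
X − Y = 35357670 − 9694845 = 25662825.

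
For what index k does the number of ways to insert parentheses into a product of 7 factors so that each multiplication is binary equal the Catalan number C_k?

Parenthesizations of m factors correspond to full binary trees with m leaves, counted by C_{m−1}; m = 7 gives C_6.

6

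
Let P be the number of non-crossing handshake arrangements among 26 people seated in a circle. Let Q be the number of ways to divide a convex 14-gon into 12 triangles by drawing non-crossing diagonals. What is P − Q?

Non-crossing handshake pairings of 2n people are counted by C_n; 26 people gives n = 13. So P = C_13 = 742900.
A convex 14-gon is triangulated into 12 triangles, and the number of such triangulations is the Catalan number C_{14−2} = C_12. So Q = C_12 = 208012.
P − Q = 742900 − 208012 = 534888.

534888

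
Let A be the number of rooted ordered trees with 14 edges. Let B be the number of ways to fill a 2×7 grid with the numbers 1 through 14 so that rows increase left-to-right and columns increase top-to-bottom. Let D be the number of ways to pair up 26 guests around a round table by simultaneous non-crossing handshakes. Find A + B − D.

A rooted plane tree with 14 edges has 15 nodes, and the count is C_14. So A = C_14 = 2674440.
Standard Young tableaux of shape 2×n are counted by C_n; here n = 7. So B = C_7 = 429.
Non-crossing handshake pairings of 2n people are counted by C_n; 26 people gives n = 13. So D = C_13 = 742900.
A + B − D = 2674440 + 429 − 742900 = 1931969.

1931969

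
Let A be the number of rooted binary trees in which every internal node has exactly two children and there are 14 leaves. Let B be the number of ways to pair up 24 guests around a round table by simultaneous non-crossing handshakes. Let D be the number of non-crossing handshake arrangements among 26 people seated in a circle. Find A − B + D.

1277788

Full binary trees with 14 leaves have 14−1 = 13 internal nodes, so there are C_13 of them. So A = C_13 = 742900.
Non-crossing handshake pairings of 2n people are counted by C_n; 24 people gives n = 12. So B = C_12 = 208012.
Non-crossing handshake pairings of 2n people are counted by C_n; 26 people gives n = 13. So D = C_13 = 742900.
A − B + D = 742900 − 208012 + 742900 = 1277788.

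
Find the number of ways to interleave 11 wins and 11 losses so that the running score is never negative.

Ballot sequences with n votes each where one side never trails are Dyck words, counted by C_n; here n = 11.
C_11 = C_10 · 2(2·10+1)/(10+2) = 16796 · 42/12 = 58786.

58786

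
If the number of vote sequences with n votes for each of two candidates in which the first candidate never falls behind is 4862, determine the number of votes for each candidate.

Such ballot sequences with n votes each are counted by C_n. Since C_9 = 4862, the index is 9.

9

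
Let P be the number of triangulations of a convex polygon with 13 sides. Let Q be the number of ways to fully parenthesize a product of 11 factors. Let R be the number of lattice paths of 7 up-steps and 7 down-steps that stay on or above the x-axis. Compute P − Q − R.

A convex 13-gon is triangulated into 11 triangles, and the number of such triangulations is the Catalan number C_{13−2} = C_11. So P = C_11 = 58786.
Parenthesizations of m factors correspond to full binary trees with m leaves, counted by C_{m−1}; m = 11 gives C_10. So Q = C_10 = 16796.
Paths of 7 up- and 7 down-steps that never dip below the axis are Dyck paths; their count is C_7. So R = C_7 = 429.
P − Q − R = 58786 − 16796 − 429 = 41561.

41561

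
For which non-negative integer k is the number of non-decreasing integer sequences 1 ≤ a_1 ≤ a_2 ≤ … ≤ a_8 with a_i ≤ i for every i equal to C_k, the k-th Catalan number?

Weakly increasing sequences with a_i ≤ i biject with Dyck paths of semilength 8, so there are C_8.

8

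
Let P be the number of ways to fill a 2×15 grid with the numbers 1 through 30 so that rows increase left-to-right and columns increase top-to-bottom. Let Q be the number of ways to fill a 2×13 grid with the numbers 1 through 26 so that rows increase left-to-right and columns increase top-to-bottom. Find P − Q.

Standard Young tableaux of shape 2×n are counted by C_n; here n = 15. So P = C_15 = 9694845.
By the hook-length formula (or a Dyck-path bijection), SYT of shape 2×13 number C_13. So Q = C_13 = 742900.
P − Q = 9694845 − 742900 = 8951945.

8951945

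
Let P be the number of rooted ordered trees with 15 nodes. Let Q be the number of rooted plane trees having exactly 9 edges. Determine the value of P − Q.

2669578

Rooted ordered (plane) trees on m nodes have m−1 edges and are counted by C_{m−1}; m = 15 gives C_14. So P = C_14 = 2674440.
A rooted plane tree with 9 edges has 10 nodes, and the count is C_9. So Q = C_9 = 4862.
P − Q = 2674440 − 4862 = 2669578.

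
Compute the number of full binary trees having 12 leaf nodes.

A full binary tree with L leaves has L−1 internal nodes and is counted by C_{L−1}; L = 12 gives C_11.
C_11 = C(22,11)/12 = 705432/12 = 58786.

58786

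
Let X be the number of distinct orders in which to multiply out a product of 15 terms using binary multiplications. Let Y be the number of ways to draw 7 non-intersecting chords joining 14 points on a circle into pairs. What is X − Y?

2674011

Parenthesizations of m factors correspond to full binary trees with m leaves, counted by C_{m−1}; m = 15 gives C_14. So X = C_14 = 2674440.
Non-crossing perfect matchings of 2n points on a circle are counted by C_n; with 14 points, n = 7. So Y = C_7 = 429.
X − Y = 2674440 − 429 = 2674011.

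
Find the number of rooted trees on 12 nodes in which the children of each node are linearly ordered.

A rooted plane tree on 12 nodes has 11 edges, and such trees are counted by C_11.
C_11 = C_10 · 2(2·10+1)/(10+2) = 16796 · 42/12 = 58786.

58786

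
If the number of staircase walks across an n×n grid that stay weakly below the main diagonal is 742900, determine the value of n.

13

Such diagonal-avoiding paths in an n×n grid are counted by C_n. Since C_13 = 742900, the index is 13.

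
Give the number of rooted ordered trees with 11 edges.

58786

Rooted ordered trees with n edges are counted by C_n; here n = 11.
C_11 = 58786.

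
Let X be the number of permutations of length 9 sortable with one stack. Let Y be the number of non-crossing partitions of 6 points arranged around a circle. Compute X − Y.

By Knuth's characterisation, the stack-sortable permutations of length 9 are the 231-avoiders, numbering C_9. So X = C_9 = 4862.
The non-crossing partitions of [6] form a lattice of size C_6. So Y = C_6 = 132.
X − Y = 4862 − 132 = 4730.

4730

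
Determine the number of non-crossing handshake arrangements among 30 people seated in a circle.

9694845

Non-crossing handshake pairings of 2n people are counted by C_n; 30 people gives n = 15.
C_15 = 9694845.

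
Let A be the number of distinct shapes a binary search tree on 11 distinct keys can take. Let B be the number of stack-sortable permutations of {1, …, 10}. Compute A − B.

There are C_n binary search tree shapes on n keys; with n = 11 that is C_11. So A = C_11 = 58786.
Stack-sortable permutations are exactly the 231-avoiding ones, counted by C_n; here n = 10. So B = C_10 = 16796.
A − B = 58786 − 16796 = 41990.

41990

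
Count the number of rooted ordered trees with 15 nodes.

2674440

A rooted plane tree on 15 nodes has 14 edges, and such trees are counted by C_14.
C_14 = C_13 · 2(2·13+1)/(13+2) = 742900 · 54/15 = 2674440.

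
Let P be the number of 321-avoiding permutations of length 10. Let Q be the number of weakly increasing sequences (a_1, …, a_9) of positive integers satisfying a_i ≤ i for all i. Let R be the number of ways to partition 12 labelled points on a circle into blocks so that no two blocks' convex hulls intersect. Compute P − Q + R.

For any fixed pattern of length 3, the pattern-avoiding permutations of [10] number C_10. So P = C_10 = 16796.
Such sub-staircase sequences of length n are counted by C_n; here n = 9. So Q = C_9 = 4862.
Non-crossing partitions of an n-element set are counted by C_n; here n = 12. So R = C_12 = 208012.
P − Q + R = 16796 − 4862 + 208012 = 219946.

219946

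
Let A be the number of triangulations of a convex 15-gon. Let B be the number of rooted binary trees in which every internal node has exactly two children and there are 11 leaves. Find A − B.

Triangulations of a convex m-gon are counted by C_{m−2}; with m = 15 this is C_13. So A = C_13 = 742900.
Full binary trees with 11 leaves have 11−1 = 10 internal nodes, so there are C_10 of them. So B = C_10 = 16796.
A − B = 742900 − 16796 = 726104.

726104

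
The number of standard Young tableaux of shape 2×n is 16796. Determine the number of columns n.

Standard Young tableaux of shape 2×n are counted by C_n; 16796 = C_10.

10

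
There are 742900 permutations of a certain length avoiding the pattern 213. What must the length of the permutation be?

13

Permutations of [n] avoiding a fixed length-3 pattern are counted by C_n, and C_13 = 742900.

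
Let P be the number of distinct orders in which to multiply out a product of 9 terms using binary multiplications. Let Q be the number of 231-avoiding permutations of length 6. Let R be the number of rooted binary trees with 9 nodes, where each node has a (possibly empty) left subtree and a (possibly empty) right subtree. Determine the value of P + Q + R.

Parenthesizations of m factors correspond to full binary trees with m leaves, counted by C_{m−1}; m = 9 gives C_8. So P = C_8 = 1430.
For any fixed pattern of length 3, the pattern-avoiding permutations of [6] number C_6. So Q = C_6 = 132.
There are C_n binary search tree shapes on n keys; with n = 9 that is C_9. So R = C_9 = 4862.
P + Q + R = 1430 + 132 + 4862 = 6424.

6424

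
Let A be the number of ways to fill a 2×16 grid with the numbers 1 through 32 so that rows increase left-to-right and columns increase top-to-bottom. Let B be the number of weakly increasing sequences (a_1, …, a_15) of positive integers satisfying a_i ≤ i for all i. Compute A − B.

By the hook-length formula (or a Dyck-path bijection), SYT of shape 2×16 number C_16. So A = C_16 = 35357670.
Weakly increasing sequences with a_i ≤ i biject with Dyck paths of semilength 15, so there are C_15. So B = C_15 = 9694845.
A − B = 35357670 − 9694845 = 25662825.

25662825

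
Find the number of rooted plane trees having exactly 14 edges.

2674440

Rooted ordered trees with n edges are counted by C_n; here n = 14.
C_14 = C(28,14)/15 = 40116600/15 = 2674440.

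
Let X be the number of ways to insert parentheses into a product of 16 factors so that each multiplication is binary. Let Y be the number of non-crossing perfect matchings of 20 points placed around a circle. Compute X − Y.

Parenthesizations of m factors correspond to full binary trees with m leaves, counted by C_{m−1}; m = 16 gives C_15. So X = C_15 = 9694845.
Pairing 20 circle points by 10 non-crossing chords gives C_10 matchings. So Y = C_10 = 16796.
X − Y = 9694845 − 16796 = 9678049.

9678049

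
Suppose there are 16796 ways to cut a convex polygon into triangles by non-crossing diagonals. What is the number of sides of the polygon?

Triangulations of a convex m-gon are counted by C_{m−2}; 16796 = C_10.
So m − 2 = 10, giving m = 12 sides.

12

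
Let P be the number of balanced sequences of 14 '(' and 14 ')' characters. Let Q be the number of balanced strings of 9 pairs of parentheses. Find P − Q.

A balanced arrangement of 14 bracket pairs is a Dyck word of semilength 14, so the count is C_14. So P = C_14 = 2674440.
With 9 pairs the number of balanced bracket strings is the Catalan number C_9. So Q = C_9 = 4862.
P − Q = 2674440 − 4862 = 2669578.

2669578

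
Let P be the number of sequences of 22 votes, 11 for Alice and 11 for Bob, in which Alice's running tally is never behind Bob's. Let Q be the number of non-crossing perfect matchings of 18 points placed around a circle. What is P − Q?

Ballot sequences with n votes each where one side never trails are Dyck words, counted by C_n; here n = 11. So P = C_11 = 58786.
Non-crossing perfect matchings of 2n points on a circle are counted by C_n; with 18 points, n = 9. So Q = C_9 = 4862.
P − Q = 58786 − 4862 = 53924.

53924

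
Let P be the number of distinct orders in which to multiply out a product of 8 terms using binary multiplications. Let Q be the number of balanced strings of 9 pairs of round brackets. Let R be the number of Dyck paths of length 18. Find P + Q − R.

429

Parenthesizations of m factors correspond to full binary trees with m leaves, counted by C_{m−1}; m = 8 gives C_7. So P = C_7 = 429.
With 9 pairs the number of balanced bracket strings is the Catalan number C_9. So Q = C_9 = 4862.
Dyck paths of semilength n (length 2n) are counted by C_n; here n = 9. So R = C_9 = 4862.
P + Q − R = 429 + 4862 − 4862 = 429.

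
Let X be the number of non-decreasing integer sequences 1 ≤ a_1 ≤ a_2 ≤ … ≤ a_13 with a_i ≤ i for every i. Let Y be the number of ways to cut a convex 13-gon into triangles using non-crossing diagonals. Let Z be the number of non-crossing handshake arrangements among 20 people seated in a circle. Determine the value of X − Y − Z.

667318

Such sub-staircase sequences of length n are counted by C_n; here n = 13. So X = C_13 = 742900.
The number of triangulations of a 13-gon is the Catalan number C_11 (index = sides − 2). So Y = C_11 = 58786.
With 20 = 2·10 people, non-crossing handshake pairings are non-crossing perfect matchings on a circle, counted by C_10. So Z = C_10 = 16796.
X − Y − Z = 742900 − 58786 − 16796 = 667318.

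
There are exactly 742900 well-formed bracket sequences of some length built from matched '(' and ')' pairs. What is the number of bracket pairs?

Balanced strings of n bracket-pairs are counted by C_n, and C_13 = 742900.

13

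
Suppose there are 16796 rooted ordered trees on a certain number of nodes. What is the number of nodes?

11

Rooted ordered trees on m nodes are counted by C_{m−1}. The Catalan number equal to 16796 is C_10.
So the index is 10, and the number of nodes is 10 + 1 = 11.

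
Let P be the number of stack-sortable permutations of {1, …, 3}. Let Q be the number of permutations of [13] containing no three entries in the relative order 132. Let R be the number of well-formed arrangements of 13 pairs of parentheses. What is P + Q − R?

Stack-sortable permutations are exactly the 231-avoiding ones, counted by C_n; here n = 3. So P = C_3 = 5.
For any fixed pattern of length 3, the pattern-avoiding permutations of [13] number C_13. So Q = C_13 = 742900.
A balanced arrangement of 13 bracket pairs is a Dyck word of semilength 13, so the count is C_13. So R = C_13 = 742900.
P + Q − R = 5 + 742900 − 742900 = 5.

5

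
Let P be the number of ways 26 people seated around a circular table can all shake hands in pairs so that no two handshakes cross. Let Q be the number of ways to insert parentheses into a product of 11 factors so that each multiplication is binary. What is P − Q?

Non-crossing handshake pairings of 2n people are counted by C_n; 26 people gives n = 13. So P = C_13 = 742900.
Parenthesizations of m factors correspond to full binary trees with m leaves, counted by C_{m−1}; m = 11 gives C_10. So Q = C_10 = 16796.
P − Q = 742900 − 16796 = 726104.

726104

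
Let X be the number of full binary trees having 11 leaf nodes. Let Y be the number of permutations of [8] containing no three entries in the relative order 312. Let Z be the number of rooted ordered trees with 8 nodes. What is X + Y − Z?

17797

A full binary tree with L leaves has L−1 internal nodes and is counted by C_{L−1}; L = 11 gives C_10. So X = C_10 = 16796.
For any fixed pattern of length 3, the pattern-avoiding permutations of [8] number C_8. So Y = C_8 = 1430.
Rooted ordered (plane) trees on m nodes have m−1 edges and are counted by C_{m−1}; m = 8 gives C_7. So Z = C_7 = 429.
X + Y − Z = 16796 + 1430 − 429 = 17797.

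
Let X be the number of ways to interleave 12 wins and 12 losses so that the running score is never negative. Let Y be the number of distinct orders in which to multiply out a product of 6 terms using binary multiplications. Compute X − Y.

Reading a vote for the leader as '(' and for the other as ')' turns such a sequence into a balanced string of 12 pairs, so the count is C_12. So X = C_12 = 208012.
Ways to associate a product of 6 factors correspond to binary trees on 6 leaves, so the count is C_5. So Y = C_5 = 42.
X − Y = 208012 − 42 = 207970.

207970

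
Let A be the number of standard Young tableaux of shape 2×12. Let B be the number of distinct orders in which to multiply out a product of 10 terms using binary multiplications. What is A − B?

Standard Young tableaux of shape 2×n are counted by C_n; here n = 12. So A = C_12 = 208012.
Parenthesizations of m factors correspond to full binary trees with m leaves, counted by C_{m−1}; m = 10 gives C_9. So B = C_9 = 4862.
A − B = 208012 − 4862 = 203150.

203150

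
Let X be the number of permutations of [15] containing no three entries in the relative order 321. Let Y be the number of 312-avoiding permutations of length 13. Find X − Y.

8951945

For any fixed pattern of length 3, the pattern-avoiding permutations of [15] number C_15. So X = C_15 = 9694845.
For any fixed pattern of length 3, the pattern-avoiding permutations of [13] number C_13. So Y = C_13 = 742900.
X − Y = 9694845 − 742900 = 8951945.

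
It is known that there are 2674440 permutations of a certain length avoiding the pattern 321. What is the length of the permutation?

Permutations of [n] avoiding a fixed length-3 pattern are counted by C_n, and C_14 = 2674440.

14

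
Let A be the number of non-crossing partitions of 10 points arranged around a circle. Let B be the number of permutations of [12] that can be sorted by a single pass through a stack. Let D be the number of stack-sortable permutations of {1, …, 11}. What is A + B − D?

Non-crossing partitions of an n-element set are counted by C_n; here n = 10. So A = C_10 = 16796.
Stack-sortable permutations are exactly the 231-avoiding ones, counted by C_n; here n = 12. So B = C_12 = 208012.
Stack-sortable permutations are exactly the 231-avoiding ones, counted by C_n; here n = 11. So D = C_11 = 58786.
A + B − D = 16796 + 208012 − 58786 = 166022.

166022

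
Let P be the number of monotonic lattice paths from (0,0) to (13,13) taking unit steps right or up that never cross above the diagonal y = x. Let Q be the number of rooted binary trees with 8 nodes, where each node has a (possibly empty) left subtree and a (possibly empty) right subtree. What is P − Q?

Monotone paths in an n×n grid that stay weakly below the diagonal are counted by C_n; here n = 13. So P = C_13 = 742900.
There are C_n binary search tree shapes on n keys; with n = 8 that is C_8. So Q = C_8 = 1430.
P − Q = 742900 − 1430 = 741470.

741470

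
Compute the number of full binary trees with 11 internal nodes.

58786

Full binary trees with n internal nodes are counted by C_n; here n = 11.
C_11 = C_10 · 2(2·10+1)/(10+2) = 16796 · 42/12 = 58786.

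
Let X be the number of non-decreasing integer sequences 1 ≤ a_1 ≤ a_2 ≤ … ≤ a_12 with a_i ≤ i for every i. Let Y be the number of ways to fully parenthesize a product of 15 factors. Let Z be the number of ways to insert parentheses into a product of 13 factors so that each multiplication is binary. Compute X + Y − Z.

Weakly increasing sequences with a_i ≤ i biject with Dyck paths of semilength 12, so there are C_12. So X = C_12 = 208012.
Ways to associate a product of 15 factors correspond to binary trees on 15 leaves, so the count is C_14. So Y = C_14 = 2674440.
Bracketing 13 factors into binary products is counted by C_{13−1} = C_12. So Z = C_12 = 208012.
X + Y − Z = 208012 + 2674440 − 208012 = 2674440.

2674440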